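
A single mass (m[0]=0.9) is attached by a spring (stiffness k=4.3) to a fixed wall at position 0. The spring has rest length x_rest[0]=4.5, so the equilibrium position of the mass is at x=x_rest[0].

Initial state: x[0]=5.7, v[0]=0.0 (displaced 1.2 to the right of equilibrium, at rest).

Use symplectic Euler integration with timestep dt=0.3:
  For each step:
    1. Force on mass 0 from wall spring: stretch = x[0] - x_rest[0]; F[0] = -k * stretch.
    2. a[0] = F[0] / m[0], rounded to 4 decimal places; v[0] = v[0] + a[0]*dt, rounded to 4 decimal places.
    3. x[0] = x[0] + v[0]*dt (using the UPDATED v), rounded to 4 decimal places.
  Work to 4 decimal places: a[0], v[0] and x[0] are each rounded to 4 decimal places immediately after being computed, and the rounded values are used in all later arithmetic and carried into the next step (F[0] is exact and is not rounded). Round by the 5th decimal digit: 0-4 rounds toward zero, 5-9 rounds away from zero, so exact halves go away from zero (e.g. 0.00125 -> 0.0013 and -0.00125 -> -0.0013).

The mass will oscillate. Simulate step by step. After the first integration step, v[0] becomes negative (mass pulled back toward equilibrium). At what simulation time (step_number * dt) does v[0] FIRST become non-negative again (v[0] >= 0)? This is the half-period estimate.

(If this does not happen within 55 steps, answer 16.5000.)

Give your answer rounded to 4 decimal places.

Answer: 1.5000

Derivation:
Step 0: x=[5.7000] v=[0.0000]
Step 1: x=[5.1840] v=[-1.7200]
Step 2: x=[4.3739] v=[-2.7004]
Step 3: x=[3.6180] v=[-2.5197]
Step 4: x=[3.2414] v=[-1.2555]
Step 5: x=[3.4060] v=[0.5485]
First v>=0 after going negative at step 5, time=1.5000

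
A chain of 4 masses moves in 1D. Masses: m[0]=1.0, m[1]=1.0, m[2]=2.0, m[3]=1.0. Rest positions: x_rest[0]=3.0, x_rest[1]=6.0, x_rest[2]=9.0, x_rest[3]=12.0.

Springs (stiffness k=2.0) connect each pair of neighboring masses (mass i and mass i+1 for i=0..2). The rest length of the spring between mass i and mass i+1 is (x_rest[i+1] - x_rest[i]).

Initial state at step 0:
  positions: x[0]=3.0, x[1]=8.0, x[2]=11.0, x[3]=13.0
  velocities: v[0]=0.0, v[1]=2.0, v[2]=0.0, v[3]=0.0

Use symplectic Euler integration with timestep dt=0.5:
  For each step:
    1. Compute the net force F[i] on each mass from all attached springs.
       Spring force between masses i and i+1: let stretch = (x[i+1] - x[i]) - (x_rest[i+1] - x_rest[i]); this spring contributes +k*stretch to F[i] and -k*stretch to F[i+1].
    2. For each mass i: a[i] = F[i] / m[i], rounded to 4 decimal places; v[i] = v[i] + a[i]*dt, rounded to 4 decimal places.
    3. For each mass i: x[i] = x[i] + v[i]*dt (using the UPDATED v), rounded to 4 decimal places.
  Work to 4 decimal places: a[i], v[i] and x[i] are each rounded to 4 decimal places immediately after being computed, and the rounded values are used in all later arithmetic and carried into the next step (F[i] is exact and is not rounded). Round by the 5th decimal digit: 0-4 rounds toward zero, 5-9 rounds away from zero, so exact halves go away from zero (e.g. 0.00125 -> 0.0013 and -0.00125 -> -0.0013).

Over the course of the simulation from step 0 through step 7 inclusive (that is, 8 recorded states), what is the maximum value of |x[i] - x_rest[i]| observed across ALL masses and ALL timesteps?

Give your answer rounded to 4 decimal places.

Step 0: x=[3.0000 8.0000 11.0000 13.0000] v=[0.0000 2.0000 0.0000 0.0000]
Step 1: x=[4.0000 8.0000 10.7500 13.5000] v=[2.0000 0.0000 -0.5000 1.0000]
Step 2: x=[5.5000 7.3750 10.5000 14.1250] v=[3.0000 -1.2500 -0.5000 1.2500]
Step 3: x=[6.4375 7.3750 10.3750 14.4375] v=[1.8750 0.0000 -0.2500 0.6250]
Step 4: x=[6.3438 8.4063 10.5157 14.2188] v=[-0.1875 2.0625 0.2813 -0.4375]
Step 5: x=[5.7813 9.4610 11.0548 13.6485] v=[-1.1250 2.1094 1.0782 -1.1406]
Step 6: x=[5.5587 9.4728 11.8439 13.2814] v=[-0.4453 0.0235 1.5782 -0.7343]
Step 7: x=[5.7931 8.7131 12.3996 13.6955] v=[0.4688 -1.5195 1.1114 0.8282]
Max displacement = 3.4728

Answer: 3.4728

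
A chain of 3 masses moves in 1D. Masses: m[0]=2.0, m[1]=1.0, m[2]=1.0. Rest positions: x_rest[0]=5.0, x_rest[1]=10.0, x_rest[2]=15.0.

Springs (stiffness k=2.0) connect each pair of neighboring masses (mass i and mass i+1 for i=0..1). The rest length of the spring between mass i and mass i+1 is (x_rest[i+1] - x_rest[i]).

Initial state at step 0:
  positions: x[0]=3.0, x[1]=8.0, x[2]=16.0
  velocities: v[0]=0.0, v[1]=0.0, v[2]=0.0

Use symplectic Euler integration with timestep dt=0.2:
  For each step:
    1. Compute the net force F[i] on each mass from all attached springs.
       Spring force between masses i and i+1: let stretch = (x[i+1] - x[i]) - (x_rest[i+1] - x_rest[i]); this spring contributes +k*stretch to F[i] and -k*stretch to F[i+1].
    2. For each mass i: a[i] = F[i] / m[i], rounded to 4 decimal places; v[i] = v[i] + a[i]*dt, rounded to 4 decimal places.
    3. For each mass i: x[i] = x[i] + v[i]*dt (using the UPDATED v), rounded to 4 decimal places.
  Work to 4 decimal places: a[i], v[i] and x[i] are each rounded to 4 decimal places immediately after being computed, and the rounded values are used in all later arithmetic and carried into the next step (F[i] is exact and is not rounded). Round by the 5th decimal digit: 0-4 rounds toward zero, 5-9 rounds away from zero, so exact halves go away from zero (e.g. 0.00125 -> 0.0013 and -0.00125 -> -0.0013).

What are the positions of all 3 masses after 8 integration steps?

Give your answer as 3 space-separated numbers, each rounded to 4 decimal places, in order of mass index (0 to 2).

Answer: 4.0482 9.3045 12.5994

Derivation:
Step 0: x=[3.0000 8.0000 16.0000] v=[0.0000 0.0000 0.0000]
Step 1: x=[3.0000 8.2400 15.7600] v=[0.0000 1.2000 -1.2000]
Step 2: x=[3.0096 8.6624 15.3184] v=[0.0480 2.1120 -2.2080]
Step 3: x=[3.0453 9.1651 14.7443] v=[0.1786 2.5133 -2.8704]
Step 4: x=[3.1258 9.6245 14.1239] v=[0.4026 2.2971 -3.1021]
Step 5: x=[3.2663 9.9240 13.5435] v=[0.7023 1.4974 -2.9019]
Step 6: x=[3.4731 9.9804 13.0736] v=[1.0338 0.2821 -2.3497]
Step 7: x=[3.7402 9.7637 12.7562] v=[1.3353 -1.0835 -1.5870]
Step 8: x=[4.0482 9.3045 12.5994] v=[1.5400 -2.2959 -0.7840]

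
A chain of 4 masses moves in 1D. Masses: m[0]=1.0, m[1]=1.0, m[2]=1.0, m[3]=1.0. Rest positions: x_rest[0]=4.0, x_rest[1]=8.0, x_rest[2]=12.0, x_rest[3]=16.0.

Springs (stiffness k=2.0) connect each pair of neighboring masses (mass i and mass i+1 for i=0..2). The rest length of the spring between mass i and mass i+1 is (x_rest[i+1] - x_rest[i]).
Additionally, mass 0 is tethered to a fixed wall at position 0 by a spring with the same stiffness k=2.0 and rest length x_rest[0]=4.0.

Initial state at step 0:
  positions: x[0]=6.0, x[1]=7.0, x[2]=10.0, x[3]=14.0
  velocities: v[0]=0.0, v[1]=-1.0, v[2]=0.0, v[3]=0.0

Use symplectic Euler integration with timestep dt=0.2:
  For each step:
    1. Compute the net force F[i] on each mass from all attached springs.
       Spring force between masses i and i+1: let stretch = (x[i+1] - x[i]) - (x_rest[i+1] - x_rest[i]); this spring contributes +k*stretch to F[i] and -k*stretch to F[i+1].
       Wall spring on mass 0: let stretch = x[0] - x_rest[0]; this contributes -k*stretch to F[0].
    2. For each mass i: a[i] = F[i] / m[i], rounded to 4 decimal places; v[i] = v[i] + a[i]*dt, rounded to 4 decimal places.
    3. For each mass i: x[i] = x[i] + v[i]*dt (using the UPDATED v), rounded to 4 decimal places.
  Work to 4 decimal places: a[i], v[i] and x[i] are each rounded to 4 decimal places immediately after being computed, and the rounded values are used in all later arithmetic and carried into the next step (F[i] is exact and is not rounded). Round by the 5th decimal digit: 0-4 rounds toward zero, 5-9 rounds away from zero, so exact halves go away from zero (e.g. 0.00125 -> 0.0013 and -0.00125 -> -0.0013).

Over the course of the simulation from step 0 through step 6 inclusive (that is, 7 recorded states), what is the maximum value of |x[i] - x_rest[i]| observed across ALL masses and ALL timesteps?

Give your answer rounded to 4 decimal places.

Answer: 2.5615

Derivation:
Step 0: x=[6.0000 7.0000 10.0000 14.0000] v=[0.0000 -1.0000 0.0000 0.0000]
Step 1: x=[5.6000 6.9600 10.0800 14.0000] v=[-2.0000 -0.2000 0.4000 0.0000]
Step 2: x=[4.8608 7.0608 10.2240 14.0064] v=[-3.6960 0.5040 0.7200 0.0320]
Step 3: x=[3.9087 7.2387 10.4175 14.0302] v=[-4.7603 0.8893 0.9677 0.1190]
Step 4: x=[2.9103 7.4045 10.6458 14.0850] v=[-4.9918 0.8288 1.1413 0.2739]
Step 5: x=[2.0387 7.4700 10.8899 14.1846] v=[-4.3582 0.3276 1.2205 0.4982]
Step 6: x=[1.4385 7.3746 11.1240 14.3407] v=[-3.0012 -0.4770 1.1704 0.7803]
Max displacement = 2.5615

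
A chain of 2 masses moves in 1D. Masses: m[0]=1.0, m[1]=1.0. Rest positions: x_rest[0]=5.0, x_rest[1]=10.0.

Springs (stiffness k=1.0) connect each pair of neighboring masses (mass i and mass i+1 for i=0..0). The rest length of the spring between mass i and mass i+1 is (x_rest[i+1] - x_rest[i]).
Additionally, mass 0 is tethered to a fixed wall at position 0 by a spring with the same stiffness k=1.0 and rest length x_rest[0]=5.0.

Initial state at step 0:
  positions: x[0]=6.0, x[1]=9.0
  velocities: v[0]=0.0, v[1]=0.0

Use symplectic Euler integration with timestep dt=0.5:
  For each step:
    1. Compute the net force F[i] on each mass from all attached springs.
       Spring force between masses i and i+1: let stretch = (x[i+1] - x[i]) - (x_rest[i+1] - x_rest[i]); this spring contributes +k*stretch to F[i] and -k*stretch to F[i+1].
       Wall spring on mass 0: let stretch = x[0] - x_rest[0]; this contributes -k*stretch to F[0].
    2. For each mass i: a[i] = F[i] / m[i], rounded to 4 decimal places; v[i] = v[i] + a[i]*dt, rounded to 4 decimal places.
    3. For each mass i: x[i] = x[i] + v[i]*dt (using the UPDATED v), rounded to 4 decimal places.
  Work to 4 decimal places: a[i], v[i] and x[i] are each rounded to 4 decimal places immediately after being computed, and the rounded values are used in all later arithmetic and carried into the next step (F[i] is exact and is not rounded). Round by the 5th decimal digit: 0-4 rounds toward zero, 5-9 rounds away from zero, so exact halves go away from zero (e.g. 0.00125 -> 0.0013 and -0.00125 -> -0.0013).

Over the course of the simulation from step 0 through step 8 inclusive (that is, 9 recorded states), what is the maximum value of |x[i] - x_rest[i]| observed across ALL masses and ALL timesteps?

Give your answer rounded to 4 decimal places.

Answer: 1.3982

Derivation:
Step 0: x=[6.0000 9.0000] v=[0.0000 0.0000]
Step 1: x=[5.2500 9.5000] v=[-1.5000 1.0000]
Step 2: x=[4.2500 10.1875] v=[-2.0000 1.3750]
Step 3: x=[3.6719 10.6407] v=[-1.1563 0.9063]
Step 4: x=[3.9180 10.6017] v=[0.4922 -0.0781]
Step 5: x=[4.8556 10.1417] v=[1.8751 -0.9200]
Step 6: x=[5.9008 9.6102] v=[2.0904 -1.0631]
Step 7: x=[6.3982 9.4013] v=[0.9947 -0.4178]
Step 8: x=[6.0468 9.6917] v=[-0.7029 0.5807]
Max displacement = 1.3982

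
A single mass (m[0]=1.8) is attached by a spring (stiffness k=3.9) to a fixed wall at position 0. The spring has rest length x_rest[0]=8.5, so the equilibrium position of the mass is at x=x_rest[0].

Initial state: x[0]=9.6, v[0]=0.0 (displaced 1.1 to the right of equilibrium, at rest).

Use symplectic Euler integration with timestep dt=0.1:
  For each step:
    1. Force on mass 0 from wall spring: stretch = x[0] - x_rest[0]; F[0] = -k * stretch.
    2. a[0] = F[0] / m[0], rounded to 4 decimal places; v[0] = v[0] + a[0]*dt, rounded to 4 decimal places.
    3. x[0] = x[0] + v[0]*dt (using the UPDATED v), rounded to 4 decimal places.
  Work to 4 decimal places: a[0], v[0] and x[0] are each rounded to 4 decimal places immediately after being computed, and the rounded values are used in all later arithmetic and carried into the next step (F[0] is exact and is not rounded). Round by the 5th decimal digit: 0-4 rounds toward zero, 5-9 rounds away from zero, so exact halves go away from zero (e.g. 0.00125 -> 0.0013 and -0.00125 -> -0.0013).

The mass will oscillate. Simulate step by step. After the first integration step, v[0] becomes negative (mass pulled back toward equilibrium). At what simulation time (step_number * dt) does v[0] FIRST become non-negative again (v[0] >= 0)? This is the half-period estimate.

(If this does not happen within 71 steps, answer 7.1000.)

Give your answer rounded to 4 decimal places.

Step 0: x=[9.6000] v=[0.0000]
Step 1: x=[9.5762] v=[-0.2383]
Step 2: x=[9.5291] v=[-0.4715]
Step 3: x=[9.4597] v=[-0.6945]
Step 4: x=[9.3695] v=[-0.9024]
Step 5: x=[9.2604] v=[-1.0908]
Step 6: x=[9.1348] v=[-1.2556]
Step 7: x=[8.9955] v=[-1.3931]
Step 8: x=[8.8455] v=[-1.5005]
Step 9: x=[8.6880] v=[-1.5754]
Step 10: x=[8.5264] v=[-1.6161]
Step 11: x=[8.3642] v=[-1.6218]
Step 12: x=[8.2050] v=[-1.5924]
Step 13: x=[8.0522] v=[-1.5285]
Step 14: x=[7.9091] v=[-1.4315]
Step 15: x=[7.7788] v=[-1.3035]
Step 16: x=[7.6641] v=[-1.1472]
Step 17: x=[7.5675] v=[-0.9661]
Step 18: x=[7.4911] v=[-0.7641]
Step 19: x=[7.4366] v=[-0.5455]
Step 20: x=[7.4051] v=[-0.3151]
Step 21: x=[7.3973] v=[-0.0779]
Step 22: x=[7.4134] v=[0.1610]
First v>=0 after going negative at step 22, time=2.2000

Answer: 2.2000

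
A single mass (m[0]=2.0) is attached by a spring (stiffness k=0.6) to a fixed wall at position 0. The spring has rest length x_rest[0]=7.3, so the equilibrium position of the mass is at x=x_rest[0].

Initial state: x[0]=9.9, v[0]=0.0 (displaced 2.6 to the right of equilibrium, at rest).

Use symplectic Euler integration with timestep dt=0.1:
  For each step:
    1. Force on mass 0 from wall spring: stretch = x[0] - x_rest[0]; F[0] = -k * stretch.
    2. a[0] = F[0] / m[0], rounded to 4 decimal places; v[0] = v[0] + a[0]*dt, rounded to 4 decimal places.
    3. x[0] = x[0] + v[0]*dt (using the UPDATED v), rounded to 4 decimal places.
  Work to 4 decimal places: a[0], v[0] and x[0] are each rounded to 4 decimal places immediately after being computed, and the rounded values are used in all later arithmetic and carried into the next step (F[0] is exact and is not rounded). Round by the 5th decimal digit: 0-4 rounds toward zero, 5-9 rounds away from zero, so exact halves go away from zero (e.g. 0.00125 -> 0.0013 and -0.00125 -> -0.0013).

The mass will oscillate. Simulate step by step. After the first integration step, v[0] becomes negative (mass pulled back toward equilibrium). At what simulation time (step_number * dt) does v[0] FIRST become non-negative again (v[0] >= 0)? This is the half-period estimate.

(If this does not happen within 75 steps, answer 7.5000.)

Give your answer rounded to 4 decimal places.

Step 0: x=[9.9000] v=[0.0000]
Step 1: x=[9.8922] v=[-0.0780]
Step 2: x=[9.8766] v=[-0.1558]
Step 3: x=[9.8533] v=[-0.2331]
Step 4: x=[9.8223] v=[-0.3097]
Step 5: x=[9.7838] v=[-0.3854]
Step 6: x=[9.7378] v=[-0.4599]
Step 7: x=[9.6845] v=[-0.5330]
Step 8: x=[9.6241] v=[-0.6045]
Step 9: x=[9.5567] v=[-0.6742]
Step 10: x=[9.4825] v=[-0.7419]
Step 11: x=[9.4018] v=[-0.8074]
Step 12: x=[9.3148] v=[-0.8705]
Step 13: x=[9.2217] v=[-0.9309]
Step 14: x=[9.1228] v=[-0.9886]
Step 15: x=[9.0185] v=[-1.0433]
Step 16: x=[8.9090] v=[-1.0949]
Step 17: x=[8.7947] v=[-1.1432]
Step 18: x=[8.6759] v=[-1.1880]
Step 19: x=[8.5530] v=[-1.2293]
Step 20: x=[8.4263] v=[-1.2669]
Step 21: x=[8.2962] v=[-1.3007]
Step 22: x=[8.1631] v=[-1.3306]
Step 23: x=[8.0275] v=[-1.3565]
Step 24: x=[7.8897] v=[-1.3783]
Step 25: x=[7.7501] v=[-1.3960]
Step 26: x=[7.6092] v=[-1.4095]
Step 27: x=[7.4673] v=[-1.4188]
Step 28: x=[7.3249] v=[-1.4238]
Step 29: x=[7.1824] v=[-1.4246]
Step 30: x=[7.0403] v=[-1.4211]
Step 31: x=[6.8990] v=[-1.4133]
Step 32: x=[6.7589] v=[-1.4013]
Step 33: x=[6.6204] v=[-1.3851]
Step 34: x=[6.4839] v=[-1.3647]
Step 35: x=[6.3499] v=[-1.3402]
Step 36: x=[6.2187] v=[-1.3117]
Step 37: x=[6.0908] v=[-1.2793]
Step 38: x=[5.9665] v=[-1.2430]
Step 39: x=[5.8462] v=[-1.2030]
Step 40: x=[5.7303] v=[-1.1594]
Step 41: x=[5.6191] v=[-1.1123]
Step 42: x=[5.5129] v=[-1.0619]
Step 43: x=[5.4121] v=[-1.0083]
Step 44: x=[5.3169] v=[-0.9517]
Step 45: x=[5.2277] v=[-0.8922]
Step 46: x=[5.1447] v=[-0.8300]
Step 47: x=[5.0682] v=[-0.7653]
Step 48: x=[4.9984] v=[-0.6984]
Step 49: x=[4.9355] v=[-0.6294]
Step 50: x=[4.8797] v=[-0.5585]
Step 51: x=[4.8311] v=[-0.4859]
Step 52: x=[4.7899] v=[-0.4118]
Step 53: x=[4.7563] v=[-0.3365]
Step 54: x=[4.7303] v=[-0.2602]
Step 55: x=[4.7120] v=[-0.1831]
Step 56: x=[4.7015] v=[-0.1055]
Step 57: x=[4.6988] v=[-0.0275]
Step 58: x=[4.7039] v=[0.0505]
First v>=0 after going negative at step 58, time=5.8000

Answer: 5.8000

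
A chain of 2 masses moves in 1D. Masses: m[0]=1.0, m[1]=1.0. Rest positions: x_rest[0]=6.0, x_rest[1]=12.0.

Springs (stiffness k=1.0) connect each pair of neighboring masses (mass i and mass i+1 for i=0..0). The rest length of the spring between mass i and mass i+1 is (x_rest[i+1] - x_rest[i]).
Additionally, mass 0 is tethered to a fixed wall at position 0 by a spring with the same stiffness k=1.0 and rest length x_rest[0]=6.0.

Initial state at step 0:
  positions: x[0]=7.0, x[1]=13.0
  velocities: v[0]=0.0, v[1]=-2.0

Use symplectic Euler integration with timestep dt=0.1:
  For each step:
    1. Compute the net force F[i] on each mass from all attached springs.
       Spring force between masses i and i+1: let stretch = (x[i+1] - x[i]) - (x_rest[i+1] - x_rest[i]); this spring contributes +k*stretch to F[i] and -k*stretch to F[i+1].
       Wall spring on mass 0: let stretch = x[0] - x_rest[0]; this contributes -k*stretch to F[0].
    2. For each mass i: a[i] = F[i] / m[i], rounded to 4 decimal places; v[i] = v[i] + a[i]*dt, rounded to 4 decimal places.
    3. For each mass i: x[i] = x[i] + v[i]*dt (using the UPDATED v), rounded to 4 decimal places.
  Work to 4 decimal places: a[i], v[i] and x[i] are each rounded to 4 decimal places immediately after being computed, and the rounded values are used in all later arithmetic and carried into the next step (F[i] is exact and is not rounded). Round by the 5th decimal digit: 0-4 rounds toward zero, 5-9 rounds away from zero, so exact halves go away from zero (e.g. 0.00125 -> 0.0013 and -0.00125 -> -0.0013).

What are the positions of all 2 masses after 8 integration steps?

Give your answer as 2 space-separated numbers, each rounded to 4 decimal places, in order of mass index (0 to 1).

Answer: 6.5264 11.5387

Derivation:
Step 0: x=[7.0000 13.0000] v=[0.0000 -2.0000]
Step 1: x=[6.9900 12.8000] v=[-0.1000 -2.0000]
Step 2: x=[6.9682 12.6019] v=[-0.2180 -1.9810]
Step 3: x=[6.9331 12.4075] v=[-0.3515 -1.9444]
Step 4: x=[6.8834 12.2183] v=[-0.4974 -1.8918]
Step 5: x=[6.8182 12.0358] v=[-0.6523 -1.8253]
Step 6: x=[6.7370 11.8611] v=[-0.8124 -1.7471]
Step 7: x=[6.6396 11.6952] v=[-0.9737 -1.6595]
Step 8: x=[6.5264 11.5387] v=[-1.1321 -1.5651]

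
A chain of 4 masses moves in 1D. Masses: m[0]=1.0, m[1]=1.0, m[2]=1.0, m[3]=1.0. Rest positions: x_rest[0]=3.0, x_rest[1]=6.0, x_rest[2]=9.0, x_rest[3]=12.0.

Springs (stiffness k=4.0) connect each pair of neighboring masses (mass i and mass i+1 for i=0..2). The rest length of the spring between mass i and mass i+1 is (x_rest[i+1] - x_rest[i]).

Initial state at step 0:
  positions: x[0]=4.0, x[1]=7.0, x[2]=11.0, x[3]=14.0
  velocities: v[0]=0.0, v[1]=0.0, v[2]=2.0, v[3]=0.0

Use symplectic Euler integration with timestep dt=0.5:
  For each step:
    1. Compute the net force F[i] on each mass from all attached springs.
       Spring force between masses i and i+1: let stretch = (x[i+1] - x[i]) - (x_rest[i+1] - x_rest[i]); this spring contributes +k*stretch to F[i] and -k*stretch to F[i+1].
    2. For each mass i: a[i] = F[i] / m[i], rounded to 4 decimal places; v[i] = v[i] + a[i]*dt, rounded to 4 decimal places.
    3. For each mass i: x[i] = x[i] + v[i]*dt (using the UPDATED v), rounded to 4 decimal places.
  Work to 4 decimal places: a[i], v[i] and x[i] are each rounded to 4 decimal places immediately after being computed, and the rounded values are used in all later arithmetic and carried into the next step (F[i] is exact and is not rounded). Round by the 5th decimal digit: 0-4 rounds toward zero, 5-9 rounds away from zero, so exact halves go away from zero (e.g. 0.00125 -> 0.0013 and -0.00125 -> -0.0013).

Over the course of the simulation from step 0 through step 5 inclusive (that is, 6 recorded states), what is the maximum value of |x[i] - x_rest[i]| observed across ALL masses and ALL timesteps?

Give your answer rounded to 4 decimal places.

Answer: 3.0000

Derivation:
Step 0: x=[4.0000 7.0000 11.0000 14.0000] v=[0.0000 0.0000 2.0000 0.0000]
Step 1: x=[4.0000 8.0000 11.0000 14.0000] v=[0.0000 2.0000 0.0000 0.0000]
Step 2: x=[5.0000 8.0000 11.0000 14.0000] v=[2.0000 0.0000 0.0000 0.0000]
Step 3: x=[6.0000 8.0000 11.0000 14.0000] v=[2.0000 0.0000 0.0000 0.0000]
Step 4: x=[6.0000 9.0000 11.0000 14.0000] v=[0.0000 2.0000 0.0000 0.0000]
Step 5: x=[6.0000 9.0000 12.0000 14.0000] v=[0.0000 0.0000 2.0000 0.0000]
Max displacement = 3.0000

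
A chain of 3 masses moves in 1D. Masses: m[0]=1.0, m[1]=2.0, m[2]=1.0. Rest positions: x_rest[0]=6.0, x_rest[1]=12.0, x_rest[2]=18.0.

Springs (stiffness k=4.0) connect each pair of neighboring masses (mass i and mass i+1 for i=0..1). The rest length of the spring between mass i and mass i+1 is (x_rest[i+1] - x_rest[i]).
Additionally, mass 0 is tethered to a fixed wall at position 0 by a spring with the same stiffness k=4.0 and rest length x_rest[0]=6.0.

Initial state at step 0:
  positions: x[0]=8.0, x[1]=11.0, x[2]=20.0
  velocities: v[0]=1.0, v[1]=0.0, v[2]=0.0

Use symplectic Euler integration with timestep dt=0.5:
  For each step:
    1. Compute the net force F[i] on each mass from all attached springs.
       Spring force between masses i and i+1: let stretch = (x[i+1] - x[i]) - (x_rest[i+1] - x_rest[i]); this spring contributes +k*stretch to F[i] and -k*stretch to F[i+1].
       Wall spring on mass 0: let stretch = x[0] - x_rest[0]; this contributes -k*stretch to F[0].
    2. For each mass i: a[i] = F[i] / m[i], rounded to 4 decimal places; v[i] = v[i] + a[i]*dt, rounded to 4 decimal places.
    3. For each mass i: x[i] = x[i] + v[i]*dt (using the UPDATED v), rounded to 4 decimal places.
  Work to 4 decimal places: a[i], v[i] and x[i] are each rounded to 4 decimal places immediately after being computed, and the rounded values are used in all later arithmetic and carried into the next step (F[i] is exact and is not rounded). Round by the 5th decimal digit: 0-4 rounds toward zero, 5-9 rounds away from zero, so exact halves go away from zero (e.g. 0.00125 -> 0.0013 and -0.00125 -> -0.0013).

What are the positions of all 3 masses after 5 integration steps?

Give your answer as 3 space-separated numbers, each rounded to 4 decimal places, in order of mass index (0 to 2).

Step 0: x=[8.0000 11.0000 20.0000] v=[1.0000 0.0000 0.0000]
Step 1: x=[3.5000 14.0000 17.0000] v=[-9.0000 6.0000 -6.0000]
Step 2: x=[6.0000 13.2500 17.0000] v=[5.0000 -1.5000 0.0000]
Step 3: x=[9.7500 10.7500 19.2500] v=[7.5000 -5.0000 4.5000]
Step 4: x=[4.7500 12.0000 19.0000] v=[-10.0000 2.5000 -0.5000]
Step 5: x=[2.2500 13.1250 17.7500] v=[-5.0000 2.2500 -2.5000]

Answer: 2.2500 13.1250 17.7500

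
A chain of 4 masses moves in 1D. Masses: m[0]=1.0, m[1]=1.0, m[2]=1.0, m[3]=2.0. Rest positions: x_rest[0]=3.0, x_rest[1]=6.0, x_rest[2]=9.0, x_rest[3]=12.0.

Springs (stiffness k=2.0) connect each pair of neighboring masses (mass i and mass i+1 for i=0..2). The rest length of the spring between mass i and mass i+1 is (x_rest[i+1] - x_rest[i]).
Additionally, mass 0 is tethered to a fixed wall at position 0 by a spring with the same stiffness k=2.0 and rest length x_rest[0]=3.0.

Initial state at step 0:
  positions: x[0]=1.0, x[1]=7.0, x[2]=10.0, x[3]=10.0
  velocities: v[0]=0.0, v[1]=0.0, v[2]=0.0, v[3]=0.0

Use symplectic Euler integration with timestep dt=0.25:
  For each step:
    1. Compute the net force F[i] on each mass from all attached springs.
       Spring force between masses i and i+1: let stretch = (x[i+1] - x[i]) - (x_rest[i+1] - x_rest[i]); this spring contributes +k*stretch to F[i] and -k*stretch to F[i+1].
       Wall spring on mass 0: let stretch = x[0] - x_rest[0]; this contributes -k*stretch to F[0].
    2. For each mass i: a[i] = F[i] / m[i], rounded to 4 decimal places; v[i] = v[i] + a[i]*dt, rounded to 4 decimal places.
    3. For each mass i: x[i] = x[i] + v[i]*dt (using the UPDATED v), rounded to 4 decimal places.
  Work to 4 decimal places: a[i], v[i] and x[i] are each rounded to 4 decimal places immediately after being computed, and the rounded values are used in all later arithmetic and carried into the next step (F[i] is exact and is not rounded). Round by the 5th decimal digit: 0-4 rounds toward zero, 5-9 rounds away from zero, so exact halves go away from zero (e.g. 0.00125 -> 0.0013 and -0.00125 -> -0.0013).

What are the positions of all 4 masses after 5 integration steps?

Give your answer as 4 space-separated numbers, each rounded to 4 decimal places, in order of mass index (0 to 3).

Step 0: x=[1.0000 7.0000 10.0000 10.0000] v=[0.0000 0.0000 0.0000 0.0000]
Step 1: x=[1.6250 6.6250 9.6250 10.1875] v=[2.5000 -1.5000 -1.5000 0.7500]
Step 2: x=[2.6719 6.0000 8.9453 10.5274] v=[4.1875 -2.5000 -2.7188 1.3594]
Step 3: x=[3.8008 5.3272 8.0952 10.9559] v=[4.5156 -2.6914 -3.4004 1.7139]
Step 4: x=[4.6454 4.8096 7.2567 11.3931] v=[3.3784 -2.0706 -3.3541 1.7487]
Step 5: x=[4.9299 4.5773 6.6293 11.7593] v=[1.1378 -0.9292 -2.5095 1.4646]

Answer: 4.9299 4.5773 6.6293 11.7593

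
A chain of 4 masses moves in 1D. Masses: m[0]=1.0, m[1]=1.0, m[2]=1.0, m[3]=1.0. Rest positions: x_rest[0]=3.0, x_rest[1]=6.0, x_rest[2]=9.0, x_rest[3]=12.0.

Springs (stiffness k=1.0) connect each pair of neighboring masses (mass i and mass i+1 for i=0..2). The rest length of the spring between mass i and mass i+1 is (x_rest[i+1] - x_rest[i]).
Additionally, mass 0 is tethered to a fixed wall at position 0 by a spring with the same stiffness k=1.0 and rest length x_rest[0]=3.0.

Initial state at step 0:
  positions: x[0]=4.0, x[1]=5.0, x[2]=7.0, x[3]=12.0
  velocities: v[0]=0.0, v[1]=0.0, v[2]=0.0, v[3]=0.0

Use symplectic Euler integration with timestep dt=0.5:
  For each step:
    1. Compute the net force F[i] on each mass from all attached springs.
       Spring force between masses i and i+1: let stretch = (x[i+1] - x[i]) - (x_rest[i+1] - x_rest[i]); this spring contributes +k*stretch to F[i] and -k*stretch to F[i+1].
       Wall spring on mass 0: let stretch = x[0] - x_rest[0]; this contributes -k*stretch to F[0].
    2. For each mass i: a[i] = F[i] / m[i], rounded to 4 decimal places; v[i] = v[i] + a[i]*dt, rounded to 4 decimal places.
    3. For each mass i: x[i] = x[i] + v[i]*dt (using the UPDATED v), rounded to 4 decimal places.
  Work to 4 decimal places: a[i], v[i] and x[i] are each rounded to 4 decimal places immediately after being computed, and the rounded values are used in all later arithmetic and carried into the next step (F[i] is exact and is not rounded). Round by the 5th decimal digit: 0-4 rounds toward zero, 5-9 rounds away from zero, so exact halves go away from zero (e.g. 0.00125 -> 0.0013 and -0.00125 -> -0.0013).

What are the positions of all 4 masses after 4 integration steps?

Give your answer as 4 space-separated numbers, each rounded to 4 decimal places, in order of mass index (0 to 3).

Step 0: x=[4.0000 5.0000 7.0000 12.0000] v=[0.0000 0.0000 0.0000 0.0000]
Step 1: x=[3.2500 5.2500 7.7500 11.5000] v=[-1.5000 0.5000 1.5000 -1.0000]
Step 2: x=[2.1875 5.6250 8.8125 10.8125] v=[-2.1250 0.7500 2.1250 -1.3750]
Step 3: x=[1.4375 5.9375 9.5782 10.3750] v=[-1.5000 0.6250 1.5313 -0.8750]
Step 4: x=[1.4532 6.0352 9.6329 10.4883] v=[0.0313 0.1954 0.1094 0.2266]

Answer: 1.4532 6.0352 9.6329 10.4883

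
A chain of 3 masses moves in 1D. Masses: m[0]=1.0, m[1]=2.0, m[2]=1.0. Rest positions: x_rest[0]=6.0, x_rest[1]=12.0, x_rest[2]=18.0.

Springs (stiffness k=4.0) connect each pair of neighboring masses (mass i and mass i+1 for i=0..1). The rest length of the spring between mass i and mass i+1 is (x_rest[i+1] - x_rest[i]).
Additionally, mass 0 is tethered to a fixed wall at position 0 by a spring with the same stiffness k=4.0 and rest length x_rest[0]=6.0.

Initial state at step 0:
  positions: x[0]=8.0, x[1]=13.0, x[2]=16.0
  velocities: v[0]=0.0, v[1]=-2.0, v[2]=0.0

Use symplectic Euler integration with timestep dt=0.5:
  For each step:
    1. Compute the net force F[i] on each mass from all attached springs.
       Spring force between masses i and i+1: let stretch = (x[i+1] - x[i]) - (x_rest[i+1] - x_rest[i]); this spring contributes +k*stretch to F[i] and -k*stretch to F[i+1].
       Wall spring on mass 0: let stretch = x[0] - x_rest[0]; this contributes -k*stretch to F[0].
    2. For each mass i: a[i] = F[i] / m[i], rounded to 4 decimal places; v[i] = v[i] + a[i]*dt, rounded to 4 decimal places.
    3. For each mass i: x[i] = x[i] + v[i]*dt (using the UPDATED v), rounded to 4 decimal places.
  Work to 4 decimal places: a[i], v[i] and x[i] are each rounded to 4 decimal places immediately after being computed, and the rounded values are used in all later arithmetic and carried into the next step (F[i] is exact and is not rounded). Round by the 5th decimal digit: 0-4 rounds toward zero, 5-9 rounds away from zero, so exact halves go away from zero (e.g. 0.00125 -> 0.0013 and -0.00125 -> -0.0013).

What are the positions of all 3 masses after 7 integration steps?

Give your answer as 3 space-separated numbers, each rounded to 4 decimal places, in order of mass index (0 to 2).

Answer: 3.7500 9.7500 20.2500

Derivation:
Step 0: x=[8.0000 13.0000 16.0000] v=[0.0000 -2.0000 0.0000]
Step 1: x=[5.0000 11.0000 19.0000] v=[-6.0000 -4.0000 6.0000]
Step 2: x=[3.0000 10.0000 20.0000] v=[-4.0000 -2.0000 2.0000]
Step 3: x=[5.0000 10.5000 17.0000] v=[4.0000 1.0000 -6.0000]
Step 4: x=[7.5000 11.5000 13.5000] v=[5.0000 2.0000 -7.0000]
Step 5: x=[6.5000 11.5000 14.0000] v=[-2.0000 0.0000 1.0000]
Step 6: x=[4.0000 10.2500 18.0000] v=[-5.0000 -2.5000 8.0000]
Step 7: x=[3.7500 9.7500 20.2500] v=[-0.5000 -1.0000 4.5000]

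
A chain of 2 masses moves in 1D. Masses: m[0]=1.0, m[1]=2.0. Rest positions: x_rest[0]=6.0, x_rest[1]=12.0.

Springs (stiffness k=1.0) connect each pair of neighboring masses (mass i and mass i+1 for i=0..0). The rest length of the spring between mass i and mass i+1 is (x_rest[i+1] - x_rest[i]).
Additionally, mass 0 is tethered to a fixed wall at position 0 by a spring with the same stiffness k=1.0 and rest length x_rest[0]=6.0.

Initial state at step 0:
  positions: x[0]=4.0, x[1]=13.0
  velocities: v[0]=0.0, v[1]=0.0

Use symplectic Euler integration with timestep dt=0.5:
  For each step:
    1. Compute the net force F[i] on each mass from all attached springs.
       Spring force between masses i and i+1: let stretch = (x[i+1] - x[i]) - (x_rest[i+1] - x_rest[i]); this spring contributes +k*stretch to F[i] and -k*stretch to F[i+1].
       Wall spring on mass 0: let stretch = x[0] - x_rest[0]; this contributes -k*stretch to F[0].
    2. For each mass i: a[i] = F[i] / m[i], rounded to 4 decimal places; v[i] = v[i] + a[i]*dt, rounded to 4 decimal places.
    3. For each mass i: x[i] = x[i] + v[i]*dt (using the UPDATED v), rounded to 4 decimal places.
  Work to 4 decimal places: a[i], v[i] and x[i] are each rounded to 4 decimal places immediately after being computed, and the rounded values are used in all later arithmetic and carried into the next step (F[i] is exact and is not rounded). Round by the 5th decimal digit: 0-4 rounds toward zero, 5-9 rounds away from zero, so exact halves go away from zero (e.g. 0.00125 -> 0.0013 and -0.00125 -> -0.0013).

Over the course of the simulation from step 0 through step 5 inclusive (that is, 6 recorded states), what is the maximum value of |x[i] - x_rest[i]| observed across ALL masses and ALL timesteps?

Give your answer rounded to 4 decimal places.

Answer: 2.3560

Derivation:
Step 0: x=[4.0000 13.0000] v=[0.0000 0.0000]
Step 1: x=[5.2500 12.6250] v=[2.5000 -0.7500]
Step 2: x=[7.0313 12.0781] v=[3.5625 -1.0938]
Step 3: x=[8.3165 11.6504] v=[2.5703 -0.8555]
Step 4: x=[8.3560 11.5559] v=[0.0790 -0.1890]
Step 5: x=[7.1065 11.8115] v=[-2.4991 0.5111]
Max displacement = 2.3560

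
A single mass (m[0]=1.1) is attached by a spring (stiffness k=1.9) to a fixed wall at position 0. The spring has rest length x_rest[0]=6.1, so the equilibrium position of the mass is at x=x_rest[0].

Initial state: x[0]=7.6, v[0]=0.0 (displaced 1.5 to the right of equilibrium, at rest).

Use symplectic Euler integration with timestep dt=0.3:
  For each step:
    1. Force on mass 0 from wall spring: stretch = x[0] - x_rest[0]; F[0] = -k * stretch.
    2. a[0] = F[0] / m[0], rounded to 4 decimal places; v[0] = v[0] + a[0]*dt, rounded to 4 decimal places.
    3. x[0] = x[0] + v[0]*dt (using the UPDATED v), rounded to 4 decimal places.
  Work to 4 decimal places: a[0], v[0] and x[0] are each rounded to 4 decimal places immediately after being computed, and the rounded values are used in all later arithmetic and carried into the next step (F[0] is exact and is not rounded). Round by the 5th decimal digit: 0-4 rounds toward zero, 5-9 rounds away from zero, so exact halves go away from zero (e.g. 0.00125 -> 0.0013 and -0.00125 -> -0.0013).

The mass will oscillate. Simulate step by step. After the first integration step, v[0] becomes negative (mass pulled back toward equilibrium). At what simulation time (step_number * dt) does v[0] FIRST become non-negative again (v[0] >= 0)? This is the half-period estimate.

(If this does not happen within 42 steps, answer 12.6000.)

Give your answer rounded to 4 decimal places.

Step 0: x=[7.6000] v=[0.0000]
Step 1: x=[7.3668] v=[-0.7773]
Step 2: x=[6.9367] v=[-1.4337]
Step 3: x=[6.3765] v=[-1.8673]
Step 4: x=[5.7733] v=[-2.0106]
Step 5: x=[5.2209] v=[-1.8413]
Step 6: x=[4.8052] v=[-1.3858]
Step 7: x=[4.5907] v=[-0.7149]
Step 8: x=[4.6109] v=[0.0672]
First v>=0 after going negative at step 8, time=2.4000

Answer: 2.4000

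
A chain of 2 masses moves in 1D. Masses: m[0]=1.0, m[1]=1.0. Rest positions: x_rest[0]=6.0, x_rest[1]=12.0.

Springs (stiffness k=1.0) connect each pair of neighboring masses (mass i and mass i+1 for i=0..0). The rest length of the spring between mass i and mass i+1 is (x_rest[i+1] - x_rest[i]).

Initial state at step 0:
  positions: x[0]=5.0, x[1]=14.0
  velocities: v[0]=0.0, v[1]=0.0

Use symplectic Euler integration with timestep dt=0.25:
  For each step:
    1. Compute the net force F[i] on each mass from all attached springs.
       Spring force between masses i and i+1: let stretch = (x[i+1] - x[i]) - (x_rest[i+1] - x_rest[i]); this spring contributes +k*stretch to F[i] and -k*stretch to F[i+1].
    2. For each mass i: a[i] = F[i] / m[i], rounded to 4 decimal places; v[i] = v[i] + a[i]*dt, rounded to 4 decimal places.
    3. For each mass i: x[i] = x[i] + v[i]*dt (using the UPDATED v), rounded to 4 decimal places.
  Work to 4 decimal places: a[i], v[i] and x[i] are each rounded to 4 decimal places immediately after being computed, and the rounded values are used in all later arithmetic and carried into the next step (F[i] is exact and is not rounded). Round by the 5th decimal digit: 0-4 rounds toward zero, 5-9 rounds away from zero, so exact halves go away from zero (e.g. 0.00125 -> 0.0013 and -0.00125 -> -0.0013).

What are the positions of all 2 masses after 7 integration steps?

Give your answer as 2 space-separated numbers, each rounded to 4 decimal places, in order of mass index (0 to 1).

Answer: 7.8548 11.1454

Derivation:
Step 0: x=[5.0000 14.0000] v=[0.0000 0.0000]
Step 1: x=[5.1875 13.8125] v=[0.7500 -0.7500]
Step 2: x=[5.5391 13.4609] v=[1.4063 -1.4063]
Step 3: x=[6.0108 12.9892] v=[1.8868 -1.8868]
Step 4: x=[6.5437 12.4564] v=[2.1314 -2.1314]
Step 5: x=[7.0711 11.9290] v=[2.1096 -2.1096]
Step 6: x=[7.5271 11.4730] v=[1.8241 -1.8241]
Step 7: x=[7.8548 11.1454] v=[1.3106 -1.3106]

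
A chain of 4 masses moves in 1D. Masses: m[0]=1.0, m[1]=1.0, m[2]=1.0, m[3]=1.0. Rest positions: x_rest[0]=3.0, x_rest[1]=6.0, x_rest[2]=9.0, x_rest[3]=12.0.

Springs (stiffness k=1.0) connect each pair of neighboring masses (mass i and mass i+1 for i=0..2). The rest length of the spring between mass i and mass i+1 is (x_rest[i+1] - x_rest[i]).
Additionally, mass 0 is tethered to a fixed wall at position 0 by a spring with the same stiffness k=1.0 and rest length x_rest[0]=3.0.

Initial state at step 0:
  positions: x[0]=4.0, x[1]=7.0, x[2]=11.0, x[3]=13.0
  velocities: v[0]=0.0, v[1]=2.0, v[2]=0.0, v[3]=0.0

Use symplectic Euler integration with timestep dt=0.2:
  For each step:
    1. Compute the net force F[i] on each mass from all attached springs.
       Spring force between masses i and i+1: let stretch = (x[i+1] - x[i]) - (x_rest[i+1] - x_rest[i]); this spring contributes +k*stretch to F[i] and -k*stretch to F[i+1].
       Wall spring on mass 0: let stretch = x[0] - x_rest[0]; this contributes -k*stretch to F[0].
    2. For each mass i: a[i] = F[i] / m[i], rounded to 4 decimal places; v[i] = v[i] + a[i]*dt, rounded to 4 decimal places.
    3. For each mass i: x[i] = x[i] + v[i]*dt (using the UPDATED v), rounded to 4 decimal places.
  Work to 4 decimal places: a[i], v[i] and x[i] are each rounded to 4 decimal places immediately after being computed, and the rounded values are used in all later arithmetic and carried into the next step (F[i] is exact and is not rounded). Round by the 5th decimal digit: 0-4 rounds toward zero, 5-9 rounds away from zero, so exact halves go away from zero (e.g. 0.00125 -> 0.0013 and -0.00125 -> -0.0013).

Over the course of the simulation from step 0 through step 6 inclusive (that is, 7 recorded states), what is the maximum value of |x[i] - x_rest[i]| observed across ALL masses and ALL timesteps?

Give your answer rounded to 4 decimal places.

Answer: 2.8518

Derivation:
Step 0: x=[4.0000 7.0000 11.0000 13.0000] v=[0.0000 2.0000 0.0000 0.0000]
Step 1: x=[3.9600 7.4400 10.9200 13.0400] v=[-0.2000 2.2000 -0.4000 0.2000]
Step 2: x=[3.9008 7.8800 10.7856 13.1152] v=[-0.2960 2.2000 -0.6720 0.3760]
Step 3: x=[3.8447 8.2771 10.6282 13.2172] v=[-0.2803 1.9853 -0.7872 0.5101]
Step 4: x=[3.8121 8.5909 10.4803 13.3357] v=[-0.1628 1.5690 -0.7396 0.5923]
Step 5: x=[3.8182 8.7891 10.3710 13.4599] v=[0.0305 0.9911 -0.5464 0.6212]
Step 6: x=[3.8704 8.8518 10.3220 13.5806] v=[0.2610 0.3133 -0.2450 0.6034]
Max displacement = 2.8518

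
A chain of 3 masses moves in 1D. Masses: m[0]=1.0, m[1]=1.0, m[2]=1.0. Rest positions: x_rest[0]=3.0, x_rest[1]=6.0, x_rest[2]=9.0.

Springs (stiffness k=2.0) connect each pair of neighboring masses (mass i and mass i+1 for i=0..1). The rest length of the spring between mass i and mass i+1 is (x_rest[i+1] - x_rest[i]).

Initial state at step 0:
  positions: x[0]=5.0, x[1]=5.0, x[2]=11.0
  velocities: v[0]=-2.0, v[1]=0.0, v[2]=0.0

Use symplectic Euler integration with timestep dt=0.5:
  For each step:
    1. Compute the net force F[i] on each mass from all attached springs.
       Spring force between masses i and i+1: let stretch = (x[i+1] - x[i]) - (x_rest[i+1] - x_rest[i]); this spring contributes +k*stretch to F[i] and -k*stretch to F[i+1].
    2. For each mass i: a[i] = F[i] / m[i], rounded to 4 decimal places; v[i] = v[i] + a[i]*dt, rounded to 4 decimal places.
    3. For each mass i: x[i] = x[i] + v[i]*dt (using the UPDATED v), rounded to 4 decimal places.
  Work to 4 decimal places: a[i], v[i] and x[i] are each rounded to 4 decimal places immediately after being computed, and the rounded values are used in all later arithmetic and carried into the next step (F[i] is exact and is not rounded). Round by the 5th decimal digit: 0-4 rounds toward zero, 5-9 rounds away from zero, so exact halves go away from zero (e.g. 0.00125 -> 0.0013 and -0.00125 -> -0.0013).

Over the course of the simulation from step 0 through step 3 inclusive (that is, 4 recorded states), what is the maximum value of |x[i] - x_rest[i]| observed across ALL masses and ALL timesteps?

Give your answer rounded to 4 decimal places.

Step 0: x=[5.0000 5.0000 11.0000] v=[-2.0000 0.0000 0.0000]
Step 1: x=[2.5000 8.0000 9.5000] v=[-5.0000 6.0000 -3.0000]
Step 2: x=[1.2500 9.0000 8.7500] v=[-2.5000 2.0000 -1.5000]
Step 3: x=[2.3750 6.0000 9.6250] v=[2.2500 -6.0000 1.7500]
Max displacement = 3.0000

Answer: 3.0000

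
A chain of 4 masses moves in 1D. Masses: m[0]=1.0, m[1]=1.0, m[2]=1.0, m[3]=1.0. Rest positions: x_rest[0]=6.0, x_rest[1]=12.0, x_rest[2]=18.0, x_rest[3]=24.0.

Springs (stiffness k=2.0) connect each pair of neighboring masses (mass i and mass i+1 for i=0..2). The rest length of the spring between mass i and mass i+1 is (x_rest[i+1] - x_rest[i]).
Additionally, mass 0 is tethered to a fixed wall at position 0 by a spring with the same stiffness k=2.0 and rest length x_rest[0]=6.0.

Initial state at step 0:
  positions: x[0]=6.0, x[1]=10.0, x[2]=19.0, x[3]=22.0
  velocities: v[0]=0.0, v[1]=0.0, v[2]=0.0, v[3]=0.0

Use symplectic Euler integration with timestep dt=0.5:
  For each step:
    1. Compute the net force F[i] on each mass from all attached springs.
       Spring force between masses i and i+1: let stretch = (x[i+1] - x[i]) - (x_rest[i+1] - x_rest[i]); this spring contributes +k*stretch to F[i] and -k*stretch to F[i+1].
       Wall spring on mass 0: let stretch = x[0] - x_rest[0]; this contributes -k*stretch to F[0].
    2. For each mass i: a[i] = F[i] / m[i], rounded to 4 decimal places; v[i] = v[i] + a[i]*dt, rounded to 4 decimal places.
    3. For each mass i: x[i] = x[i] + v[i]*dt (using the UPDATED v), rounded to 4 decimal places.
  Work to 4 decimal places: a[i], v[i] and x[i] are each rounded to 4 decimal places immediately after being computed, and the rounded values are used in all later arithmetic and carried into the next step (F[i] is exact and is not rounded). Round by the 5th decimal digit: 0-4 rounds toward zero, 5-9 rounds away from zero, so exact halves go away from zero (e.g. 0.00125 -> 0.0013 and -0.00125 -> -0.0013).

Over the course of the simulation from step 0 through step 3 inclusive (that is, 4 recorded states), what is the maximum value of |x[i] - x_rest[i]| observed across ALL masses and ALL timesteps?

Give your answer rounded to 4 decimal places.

Step 0: x=[6.0000 10.0000 19.0000 22.0000] v=[0.0000 0.0000 0.0000 0.0000]
Step 1: x=[5.0000 12.5000 16.0000 23.5000] v=[-2.0000 5.0000 -6.0000 3.0000]
Step 2: x=[5.2500 13.0000 15.0000 24.2500] v=[0.5000 1.0000 -2.0000 1.5000]
Step 3: x=[6.7500 10.6250 17.6250 23.3750] v=[3.0000 -4.7500 5.2500 -1.7500]
Max displacement = 3.0000

Answer: 3.0000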